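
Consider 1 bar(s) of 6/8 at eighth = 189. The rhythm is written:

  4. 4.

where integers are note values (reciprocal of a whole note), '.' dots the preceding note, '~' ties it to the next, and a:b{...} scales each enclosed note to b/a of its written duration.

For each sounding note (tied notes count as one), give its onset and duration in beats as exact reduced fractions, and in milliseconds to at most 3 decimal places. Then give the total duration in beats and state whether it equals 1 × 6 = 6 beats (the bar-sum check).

1) 0.0ms=0b +952.381ms=3b
2) 952.381ms=3b +952.381ms=3b
Σ=6b of 6 (189bpm 6/8) — PASS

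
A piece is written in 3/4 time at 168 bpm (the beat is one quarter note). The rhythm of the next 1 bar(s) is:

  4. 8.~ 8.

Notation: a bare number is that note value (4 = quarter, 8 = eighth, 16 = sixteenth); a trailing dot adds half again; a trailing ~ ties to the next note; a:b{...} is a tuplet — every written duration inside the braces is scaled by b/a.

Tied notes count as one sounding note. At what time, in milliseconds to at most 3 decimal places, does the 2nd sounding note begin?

1. 0.0ms @ 0 + 535.714ms (3/2)
2. 535.714ms @ 3/2 + 535.714ms (3/2)

note 2 onset = 3/2b = 535.714ms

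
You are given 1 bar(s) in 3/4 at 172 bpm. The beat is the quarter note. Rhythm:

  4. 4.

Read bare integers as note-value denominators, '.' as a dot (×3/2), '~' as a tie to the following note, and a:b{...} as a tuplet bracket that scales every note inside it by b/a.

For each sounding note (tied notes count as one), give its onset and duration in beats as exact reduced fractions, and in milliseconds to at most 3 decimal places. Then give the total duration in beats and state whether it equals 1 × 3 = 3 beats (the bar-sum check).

1) 0.0ms=0b +523.256ms=3/2b
2) 523.256ms=3/2b +523.256ms=3/2b
Σ=3b of 3 (172bpm 3/4) — PASS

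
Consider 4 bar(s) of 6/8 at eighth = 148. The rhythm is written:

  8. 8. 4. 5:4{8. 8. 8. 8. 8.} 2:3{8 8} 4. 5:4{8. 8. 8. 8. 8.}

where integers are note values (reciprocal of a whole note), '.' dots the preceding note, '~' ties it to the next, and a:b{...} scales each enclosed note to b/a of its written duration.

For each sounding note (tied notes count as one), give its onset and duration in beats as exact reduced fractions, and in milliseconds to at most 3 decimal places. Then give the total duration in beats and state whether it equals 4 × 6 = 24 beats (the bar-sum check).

1) 0.0ms=0b +608.108ms=3/2b
2) 608.108ms=3/2b +608.108ms=3/2b
3) 1216.216ms=3b +1216.216ms=3b
4) 2432.432ms=6b +486.486ms=6/5b
5) 2918.919ms=36/5b +486.486ms=6/5b
6) 3405.405ms=42/5b +486.486ms=6/5b
7) 3891.892ms=48/5b +486.486ms=6/5b
8) 4378.378ms=54/5b +486.486ms=6/5b
9) 4864.865ms=12b +608.108ms=3/2b
10) 5472.973ms=27/2b +608.108ms=3/2b
11) 6081.081ms=15b +1216.216ms=3b
12) 7297.297ms=18b +486.486ms=6/5b
13) 7783.784ms=96/5b +486.486ms=6/5b
14) 8270.27ms=102/5b +486.486ms=6/5b
15) 8756.757ms=108/5b +486.486ms=6/5b
16) 9243.243ms=114/5b +486.486ms=6/5b
Σ=24b of 24 (148bpm 6/8) — PASS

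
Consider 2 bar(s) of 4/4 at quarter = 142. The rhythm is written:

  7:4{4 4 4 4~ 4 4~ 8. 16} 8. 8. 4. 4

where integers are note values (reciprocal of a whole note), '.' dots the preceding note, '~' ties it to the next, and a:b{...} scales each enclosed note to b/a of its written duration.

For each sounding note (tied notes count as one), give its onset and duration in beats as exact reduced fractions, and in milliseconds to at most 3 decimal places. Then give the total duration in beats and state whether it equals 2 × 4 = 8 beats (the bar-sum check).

1) 0.0ms=0b +241.449ms=4/7b
2) 241.449ms=4/7b +241.449ms=4/7b
3) 482.897ms=8/7b +241.449ms=4/7b
4) 724.346ms=12/7b +482.897ms=8/7b
5) 1207.243ms=20/7b +422.535ms=1b
6) 1629.779ms=27/7b +60.362ms=1/7b
7) 1690.141ms=4b +316.901ms=3/4b
8) 2007.042ms=19/4b +316.901ms=3/4b
9) 2323.944ms=11/2b +633.803ms=3/2b
10) 2957.746ms=7b +422.535ms=1b
Σ=8b of 8 (142bpm 4/4) — PASS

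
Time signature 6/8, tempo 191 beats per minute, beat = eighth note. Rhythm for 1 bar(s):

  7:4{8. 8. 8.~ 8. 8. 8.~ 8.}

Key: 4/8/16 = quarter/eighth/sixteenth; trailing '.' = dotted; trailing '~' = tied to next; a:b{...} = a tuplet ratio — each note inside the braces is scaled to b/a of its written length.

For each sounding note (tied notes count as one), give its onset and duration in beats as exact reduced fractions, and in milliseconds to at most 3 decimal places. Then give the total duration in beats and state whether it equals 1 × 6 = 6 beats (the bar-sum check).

1) 0.0ms=0b +269.26ms=6/7b
2) 269.26ms=6/7b +269.26ms=6/7b
3) 538.519ms=12/7b +538.519ms=12/7b
4) 1077.038ms=24/7b +269.26ms=6/7b
5) 1346.298ms=30/7b +538.519ms=12/7b
Σ=6b of 6 (191bpm 6/8) — PASS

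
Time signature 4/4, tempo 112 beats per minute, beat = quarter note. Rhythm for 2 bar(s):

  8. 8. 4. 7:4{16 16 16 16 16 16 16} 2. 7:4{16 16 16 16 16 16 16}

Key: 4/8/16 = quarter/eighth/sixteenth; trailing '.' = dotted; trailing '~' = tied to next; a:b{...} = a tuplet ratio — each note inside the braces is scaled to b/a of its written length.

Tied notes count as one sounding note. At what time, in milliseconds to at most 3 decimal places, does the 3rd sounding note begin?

note 3 onset = 3/2b = 803.571ms

1. 0.0ms @ 0 + 401.786ms (3/4)
2. 401.786ms @ 3/4 + 401.786ms (3/4)
3. 803.571ms @ 3/2 + 803.571ms (3/2)
4. 1607.143ms @ 3 + 76.531ms (1/7)
5. 1683.673ms @ 22/7 + 76.531ms (1/7)
6. 1760.204ms @ 23/7 + 76.531ms (1/7)
7. 1836.735ms @ 24/7 + 76.531ms (1/7)
8. 1913.265ms @ 25/7 + 76.531ms (1/7)
9. 1989.796ms @ 26/7 + 76.531ms (1/7)
10. 2066.327ms @ 27/7 + 76.531ms (1/7)
11. 2142.857ms @ 4 + 1607.143ms (3)
12. 3750.0ms @ 7 + 76.531ms (1/7)
13. 3826.531ms @ 50/7 + 76.531ms (1/7)
14. 3903.061ms @ 51/7 + 76.531ms (1/7)
15. 3979.592ms @ 52/7 + 76.531ms (1/7)
16. 4056.122ms @ 53/7 + 76.531ms (1/7)
17. 4132.653ms @ 54/7 + 76.531ms (1/7)
18. 4209.184ms @ 55/7 + 76.531ms (1/7)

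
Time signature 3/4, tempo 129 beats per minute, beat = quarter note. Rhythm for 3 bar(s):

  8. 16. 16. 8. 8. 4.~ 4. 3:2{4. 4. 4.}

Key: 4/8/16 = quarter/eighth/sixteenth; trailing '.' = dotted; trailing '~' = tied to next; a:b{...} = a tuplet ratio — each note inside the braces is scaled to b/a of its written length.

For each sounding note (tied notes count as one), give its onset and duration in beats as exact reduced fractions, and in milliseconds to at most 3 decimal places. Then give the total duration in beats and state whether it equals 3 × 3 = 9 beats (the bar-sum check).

1) 0.0ms=0b +348.837ms=3/4b
2) 348.837ms=3/4b +174.419ms=3/8b
3) 523.256ms=9/8b +174.419ms=3/8b
4) 697.674ms=3/2b +348.837ms=3/4b
5) 1046.512ms=9/4b +348.837ms=3/4b
6) 1395.349ms=3b +1395.349ms=3b
7) 2790.698ms=6b +465.116ms=1b
8) 3255.814ms=7b +465.116ms=1b
9) 3720.93ms=8b +465.116ms=1b
Σ=9b of 9 (129bpm 3/4) — PASS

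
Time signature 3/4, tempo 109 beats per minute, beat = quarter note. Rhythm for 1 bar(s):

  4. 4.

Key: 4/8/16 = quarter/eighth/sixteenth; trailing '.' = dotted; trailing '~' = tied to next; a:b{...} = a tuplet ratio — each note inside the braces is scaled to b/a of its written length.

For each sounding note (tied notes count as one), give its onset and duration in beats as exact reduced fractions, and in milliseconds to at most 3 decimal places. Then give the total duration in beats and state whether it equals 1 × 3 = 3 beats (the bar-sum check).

1) 0.0ms=0b +825.688ms=3/2b
2) 825.688ms=3/2b +825.688ms=3/2b
Σ=3b of 3 (109bpm 3/4) — PASS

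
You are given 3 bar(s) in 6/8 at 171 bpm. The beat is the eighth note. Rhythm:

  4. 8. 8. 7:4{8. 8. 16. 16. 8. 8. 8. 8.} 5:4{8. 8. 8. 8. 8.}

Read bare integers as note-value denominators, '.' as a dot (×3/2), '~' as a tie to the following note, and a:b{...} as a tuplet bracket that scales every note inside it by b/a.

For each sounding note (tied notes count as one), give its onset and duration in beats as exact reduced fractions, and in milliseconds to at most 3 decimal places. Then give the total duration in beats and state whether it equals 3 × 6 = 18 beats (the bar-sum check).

1) 0.0ms=0b +1052.632ms=3b
2) 1052.632ms=3b +526.316ms=3/2b
3) 1578.947ms=9/2b +526.316ms=3/2b
4) 2105.263ms=6b +300.752ms=6/7b
5) 2406.015ms=48/7b +300.752ms=6/7b
6) 2706.767ms=54/7b +150.376ms=3/7b
7) 2857.143ms=57/7b +150.376ms=3/7b
8) 3007.519ms=60/7b +300.752ms=6/7b
9) 3308.271ms=66/7b +300.752ms=6/7b
10) 3609.023ms=72/7b +300.752ms=6/7b
11) 3909.774ms=78/7b +300.752ms=6/7b
12) 4210.526ms=12b +421.053ms=6/5b
13) 4631.579ms=66/5b +421.053ms=6/5b
14) 5052.632ms=72/5b +421.053ms=6/5b
15) 5473.684ms=78/5b +421.053ms=6/5b
16) 5894.737ms=84/5b +421.053ms=6/5b
Σ=18b of 18 (171bpm 6/8) — PASS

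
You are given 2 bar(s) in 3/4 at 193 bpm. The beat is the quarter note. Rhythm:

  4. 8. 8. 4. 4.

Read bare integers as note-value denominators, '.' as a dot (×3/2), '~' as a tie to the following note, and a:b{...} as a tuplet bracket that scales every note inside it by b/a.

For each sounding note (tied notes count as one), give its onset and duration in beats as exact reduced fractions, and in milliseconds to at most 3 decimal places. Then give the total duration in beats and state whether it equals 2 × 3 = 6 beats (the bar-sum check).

1) 0.0ms=0b +466.321ms=3/2b
2) 466.321ms=3/2b +233.161ms=3/4b
3) 699.482ms=9/4b +233.161ms=3/4b
4) 932.642ms=3b +466.321ms=3/2b
5) 1398.964ms=9/2b +466.321ms=3/2b
Σ=6b of 6 (193bpm 3/4) — PASS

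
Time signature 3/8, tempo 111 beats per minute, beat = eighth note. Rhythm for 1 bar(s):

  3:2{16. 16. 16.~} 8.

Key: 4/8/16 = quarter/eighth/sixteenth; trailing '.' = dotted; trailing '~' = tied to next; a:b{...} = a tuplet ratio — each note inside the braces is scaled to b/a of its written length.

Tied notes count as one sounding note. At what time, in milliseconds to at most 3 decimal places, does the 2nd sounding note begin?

1. 0.0ms @ 0 + 270.27ms (1/2)
2. 270.27ms @ 1/2 + 270.27ms (1/2)
3. 540.541ms @ 1 + 1081.081ms (2)

note 2 onset = 1/2b = 270.27ms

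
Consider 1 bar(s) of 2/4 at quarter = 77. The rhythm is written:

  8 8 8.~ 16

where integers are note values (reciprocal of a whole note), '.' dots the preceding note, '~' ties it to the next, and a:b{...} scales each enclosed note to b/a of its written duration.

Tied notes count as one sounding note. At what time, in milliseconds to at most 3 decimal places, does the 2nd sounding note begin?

1. 0.0ms @ 0 + 389.61ms (1/2)
2. 389.61ms @ 1/2 + 389.61ms (1/2)
3. 779.221ms @ 1 + 779.221ms (1)

note 2 onset = 1/2b = 389.61ms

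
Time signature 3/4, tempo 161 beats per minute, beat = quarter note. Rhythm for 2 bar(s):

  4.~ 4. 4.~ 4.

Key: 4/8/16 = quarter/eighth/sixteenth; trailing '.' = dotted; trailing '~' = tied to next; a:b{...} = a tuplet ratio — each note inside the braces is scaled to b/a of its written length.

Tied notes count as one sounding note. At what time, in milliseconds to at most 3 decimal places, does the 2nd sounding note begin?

note 2 onset = 3b = 1118.012ms

1. 0.0ms @ 0 + 1118.012ms (3)
2. 1118.012ms @ 3 + 1118.012ms (3)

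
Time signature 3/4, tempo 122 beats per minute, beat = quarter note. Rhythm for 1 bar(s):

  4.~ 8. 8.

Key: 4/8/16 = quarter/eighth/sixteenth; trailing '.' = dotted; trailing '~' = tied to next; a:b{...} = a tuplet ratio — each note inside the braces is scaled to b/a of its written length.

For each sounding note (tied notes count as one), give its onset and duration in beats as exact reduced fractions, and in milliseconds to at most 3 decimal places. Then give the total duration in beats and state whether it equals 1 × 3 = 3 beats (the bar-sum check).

1) 0.0ms=0b +1106.557ms=9/4b
2) 1106.557ms=9/4b +368.852ms=3/4b
Σ=3b of 3 (122bpm 3/4) — PASS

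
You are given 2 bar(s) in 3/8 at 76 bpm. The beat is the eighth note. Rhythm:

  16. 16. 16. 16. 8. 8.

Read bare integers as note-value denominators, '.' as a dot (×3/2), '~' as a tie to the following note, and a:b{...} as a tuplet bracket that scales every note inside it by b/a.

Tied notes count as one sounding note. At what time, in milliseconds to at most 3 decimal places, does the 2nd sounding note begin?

1. 0.0ms @ 0 + 592.105ms (3/4)
2. 592.105ms @ 3/4 + 592.105ms (3/4)
3. 1184.211ms @ 3/2 + 592.105ms (3/4)
4. 1776.316ms @ 9/4 + 592.105ms (3/4)
5. 2368.421ms @ 3 + 1184.211ms (3/2)
6. 3552.632ms @ 9/2 + 1184.211ms (3/2)

note 2 onset = 3/4b = 592.105ms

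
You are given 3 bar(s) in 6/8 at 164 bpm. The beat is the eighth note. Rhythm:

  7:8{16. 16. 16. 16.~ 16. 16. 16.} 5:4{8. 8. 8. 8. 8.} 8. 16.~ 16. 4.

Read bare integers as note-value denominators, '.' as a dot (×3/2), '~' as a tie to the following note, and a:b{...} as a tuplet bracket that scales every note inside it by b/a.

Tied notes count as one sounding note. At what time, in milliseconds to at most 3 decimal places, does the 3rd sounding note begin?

1. 0.0ms @ 0 + 313.589ms (6/7)
2. 313.589ms @ 6/7 + 313.589ms (6/7)
3. 627.178ms @ 12/7 + 313.589ms (6/7)
4. 940.767ms @ 18/7 + 627.178ms (12/7)
5. 1567.944ms @ 30/7 + 313.589ms (6/7)
6. 1881.533ms @ 36/7 + 313.589ms (6/7)
7. 2195.122ms @ 6 + 439.024ms (6/5)
8. 2634.146ms @ 36/5 + 439.024ms (6/5)
9. 3073.171ms @ 42/5 + 439.024ms (6/5)
10. 3512.195ms @ 48/5 + 439.024ms (6/5)
11. 3951.22ms @ 54/5 + 439.024ms (6/5)
12. 4390.244ms @ 12 + 548.78ms (3/2)
13. 4939.024ms @ 27/2 + 548.78ms (3/2)
14. 5487.805ms @ 15 + 1097.561ms (3)

note 3 onset = 12/7b = 627.178ms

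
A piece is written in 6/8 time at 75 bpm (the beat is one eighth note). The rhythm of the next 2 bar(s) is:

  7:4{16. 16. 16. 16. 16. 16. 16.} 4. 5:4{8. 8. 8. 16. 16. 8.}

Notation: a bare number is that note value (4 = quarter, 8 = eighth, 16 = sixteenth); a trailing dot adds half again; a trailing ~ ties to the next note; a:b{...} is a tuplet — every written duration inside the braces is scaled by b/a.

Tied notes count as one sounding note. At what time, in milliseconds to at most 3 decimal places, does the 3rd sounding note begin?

note 3 onset = 6/7b = 685.714ms

1. 0.0ms @ 0 + 342.857ms (3/7)
2. 342.857ms @ 3/7 + 342.857ms (3/7)
3. 685.714ms @ 6/7 + 342.857ms (3/7)
4. 1028.571ms @ 9/7 + 342.857ms (3/7)
5. 1371.429ms @ 12/7 + 342.857ms (3/7)
6. 1714.286ms @ 15/7 + 342.857ms (3/7)
7. 2057.143ms @ 18/7 + 342.857ms (3/7)
8. 2400.0ms @ 3 + 2400.0ms (3)
9. 4800.0ms @ 6 + 960.0ms (6/5)
10. 5760.0ms @ 36/5 + 960.0ms (6/5)
11. 6720.0ms @ 42/5 + 960.0ms (6/5)
12. 7680.0ms @ 48/5 + 480.0ms (3/5)
13. 8160.0ms @ 51/5 + 480.0ms (3/5)
14. 8640.0ms @ 54/5 + 960.0ms (6/5)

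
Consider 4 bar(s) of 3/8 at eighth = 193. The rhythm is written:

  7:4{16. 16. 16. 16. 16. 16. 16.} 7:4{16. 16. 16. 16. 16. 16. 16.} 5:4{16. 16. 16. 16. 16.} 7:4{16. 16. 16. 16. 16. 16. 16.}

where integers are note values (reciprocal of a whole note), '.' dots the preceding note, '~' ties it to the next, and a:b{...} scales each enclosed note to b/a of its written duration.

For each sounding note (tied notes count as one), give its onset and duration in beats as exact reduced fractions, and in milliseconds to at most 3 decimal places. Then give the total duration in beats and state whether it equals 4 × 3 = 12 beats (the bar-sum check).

1) 0.0ms=0b +133.235ms=3/7b
2) 133.235ms=3/7b +133.235ms=3/7b
3) 266.469ms=6/7b +133.235ms=3/7b
4) 399.704ms=9/7b +133.235ms=3/7b
5) 532.939ms=12/7b +133.235ms=3/7b
6) 666.173ms=15/7b +133.235ms=3/7b
7) 799.408ms=18/7b +133.235ms=3/7b
8) 932.642ms=3b +133.235ms=3/7b
9) 1065.877ms=24/7b +133.235ms=3/7b
10) 1199.112ms=27/7b +133.235ms=3/7b
11) 1332.346ms=30/7b +133.235ms=3/7b
12) 1465.581ms=33/7b +133.235ms=3/7b
13) 1598.816ms=36/7b +133.235ms=3/7b
14) 1732.05ms=39/7b +133.235ms=3/7b
15) 1865.285ms=6b +186.528ms=3/5b
16) 2051.813ms=33/5b +186.528ms=3/5b
17) 2238.342ms=36/5b +186.528ms=3/5b
18) 2424.87ms=39/5b +186.528ms=3/5b
19) 2611.399ms=42/5b +186.528ms=3/5b
20) 2797.927ms=9b +133.235ms=3/7b
21) 2931.162ms=66/7b +133.235ms=3/7b
22) 3064.397ms=69/7b +133.235ms=3/7b
23) 3197.631ms=72/7b +133.235ms=3/7b
24) 3330.866ms=75/7b +133.235ms=3/7b
25) 3464.101ms=78/7b +133.235ms=3/7b
26) 3597.335ms=81/7b +133.235ms=3/7b
Σ=12b of 12 (193bpm 3/8) — PASS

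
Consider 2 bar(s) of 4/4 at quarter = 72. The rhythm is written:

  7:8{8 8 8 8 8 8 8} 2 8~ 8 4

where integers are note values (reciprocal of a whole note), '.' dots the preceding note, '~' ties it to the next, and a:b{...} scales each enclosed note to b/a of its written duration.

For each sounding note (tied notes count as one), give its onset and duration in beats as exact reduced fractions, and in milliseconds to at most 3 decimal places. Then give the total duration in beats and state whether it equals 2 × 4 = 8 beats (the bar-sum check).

1) 0.0ms=0b +476.19ms=4/7b
2) 476.19ms=4/7b +476.19ms=4/7b
3) 952.381ms=8/7b +476.19ms=4/7b
4) 1428.571ms=12/7b +476.19ms=4/7b
5) 1904.762ms=16/7b +476.19ms=4/7b
6) 2380.952ms=20/7b +476.19ms=4/7b
7) 2857.143ms=24/7b +476.19ms=4/7b
8) 3333.333ms=4b +1666.667ms=2b
9) 5000.0ms=6b +833.333ms=1b
10) 5833.333ms=7b +833.333ms=1b
Σ=8b of 8 (72bpm 4/4) — PASS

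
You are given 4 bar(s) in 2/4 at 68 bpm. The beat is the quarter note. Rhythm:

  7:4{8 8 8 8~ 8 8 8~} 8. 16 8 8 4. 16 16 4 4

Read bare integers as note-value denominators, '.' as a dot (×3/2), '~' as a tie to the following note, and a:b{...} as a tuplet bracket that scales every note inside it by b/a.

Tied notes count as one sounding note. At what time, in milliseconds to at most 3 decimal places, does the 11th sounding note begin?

1. 0.0ms @ 0 + 252.101ms (2/7)
2. 252.101ms @ 2/7 + 252.101ms (2/7)
3. 504.202ms @ 4/7 + 252.101ms (2/7)
4. 756.303ms @ 6/7 + 504.202ms (4/7)
5. 1260.504ms @ 10/7 + 252.101ms (2/7)
6. 1512.605ms @ 12/7 + 913.866ms (29/28)
7. 2426.471ms @ 11/4 + 220.588ms (1/4)
8. 2647.059ms @ 3 + 441.176ms (1/2)
9. 3088.235ms @ 7/2 + 441.176ms (1/2)
10. 3529.412ms @ 4 + 1323.529ms (3/2)
11. 4852.941ms @ 11/2 + 220.588ms (1/4)
12. 5073.529ms @ 23/4 + 220.588ms (1/4)
13. 5294.118ms @ 6 + 882.353ms (1)
14. 6176.471ms @ 7 + 882.353ms (1)

note 11 onset = 11/2b = 4852.941ms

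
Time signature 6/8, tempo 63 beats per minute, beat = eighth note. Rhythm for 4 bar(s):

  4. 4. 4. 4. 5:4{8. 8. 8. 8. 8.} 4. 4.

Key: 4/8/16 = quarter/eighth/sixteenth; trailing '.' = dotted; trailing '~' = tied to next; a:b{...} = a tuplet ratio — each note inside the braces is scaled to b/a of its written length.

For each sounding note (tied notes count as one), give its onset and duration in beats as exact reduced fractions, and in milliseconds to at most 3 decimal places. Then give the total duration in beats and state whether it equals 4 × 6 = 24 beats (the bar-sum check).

1) 0.0ms=0b +2857.143ms=3b
2) 2857.143ms=3b +2857.143ms=3b
3) 5714.286ms=6b +2857.143ms=3b
4) 8571.429ms=9b +2857.143ms=3b
5) 11428.571ms=12b +1142.857ms=6/5b
6) 12571.429ms=66/5b +1142.857ms=6/5b
7) 13714.286ms=72/5b +1142.857ms=6/5b
8) 14857.143ms=78/5b +1142.857ms=6/5b
9) 16000.0ms=84/5b +1142.857ms=6/5b
10) 17142.857ms=18b +2857.143ms=3b
11) 20000.0ms=21b +2857.143ms=3b
Σ=24b of 24 (63bpm 6/8) — PASS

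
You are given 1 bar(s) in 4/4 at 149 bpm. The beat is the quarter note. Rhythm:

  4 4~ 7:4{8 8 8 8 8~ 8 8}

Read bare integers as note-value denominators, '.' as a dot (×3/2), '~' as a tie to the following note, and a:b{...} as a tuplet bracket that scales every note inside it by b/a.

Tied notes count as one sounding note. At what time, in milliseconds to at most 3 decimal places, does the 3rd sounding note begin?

1. 0.0ms @ 0 + 402.685ms (1)
2. 402.685ms @ 1 + 517.737ms (9/7)
3. 920.422ms @ 16/7 + 115.053ms (2/7)
4. 1035.475ms @ 18/7 + 115.053ms (2/7)
5. 1150.527ms @ 20/7 + 115.053ms (2/7)
6. 1265.58ms @ 22/7 + 230.105ms (4/7)
7. 1495.686ms @ 26/7 + 115.053ms (2/7)

note 3 onset = 16/7b = 920.422ms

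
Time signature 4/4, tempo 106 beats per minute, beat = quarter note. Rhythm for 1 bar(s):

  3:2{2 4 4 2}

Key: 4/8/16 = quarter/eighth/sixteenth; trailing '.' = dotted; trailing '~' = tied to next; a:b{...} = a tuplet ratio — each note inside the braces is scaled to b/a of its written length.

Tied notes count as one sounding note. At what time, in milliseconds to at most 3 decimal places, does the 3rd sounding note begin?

note 3 onset = 2b = 1132.075ms

1. 0.0ms @ 0 + 754.717ms (4/3)
2. 754.717ms @ 4/3 + 377.358ms (2/3)
3. 1132.075ms @ 2 + 377.358ms (2/3)
4. 1509.434ms @ 8/3 + 754.717ms (4/3)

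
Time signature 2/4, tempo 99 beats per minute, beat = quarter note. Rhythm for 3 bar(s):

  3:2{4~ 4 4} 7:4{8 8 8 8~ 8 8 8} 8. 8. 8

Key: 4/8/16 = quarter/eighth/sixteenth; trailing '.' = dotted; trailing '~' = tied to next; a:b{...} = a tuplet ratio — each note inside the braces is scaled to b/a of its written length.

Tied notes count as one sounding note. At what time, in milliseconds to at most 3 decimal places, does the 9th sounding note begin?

note 9 onset = 4b = 2424.242ms

1. 0.0ms @ 0 + 808.081ms (4/3)
2. 808.081ms @ 4/3 + 404.04ms (2/3)
3. 1212.121ms @ 2 + 173.16ms (2/7)
4. 1385.281ms @ 16/7 + 173.16ms (2/7)
5. 1558.442ms @ 18/7 + 173.16ms (2/7)
6. 1731.602ms @ 20/7 + 346.32ms (4/7)
7. 2077.922ms @ 24/7 + 173.16ms (2/7)
8. 2251.082ms @ 26/7 + 173.16ms (2/7)
9. 2424.242ms @ 4 + 454.545ms (3/4)
10. 2878.788ms @ 19/4 + 454.545ms (3/4)
11. 3333.333ms @ 11/2 + 303.03ms (1/2)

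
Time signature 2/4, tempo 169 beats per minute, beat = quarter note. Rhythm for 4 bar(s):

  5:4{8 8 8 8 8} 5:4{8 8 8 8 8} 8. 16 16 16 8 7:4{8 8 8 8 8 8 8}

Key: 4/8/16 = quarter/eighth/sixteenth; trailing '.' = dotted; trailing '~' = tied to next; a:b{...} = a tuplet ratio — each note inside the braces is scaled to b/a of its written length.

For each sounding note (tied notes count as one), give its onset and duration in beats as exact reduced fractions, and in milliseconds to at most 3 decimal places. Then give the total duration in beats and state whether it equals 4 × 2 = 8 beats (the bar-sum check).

1) 0.0ms=0b +142.012ms=2/5b
2) 142.012ms=2/5b +142.012ms=2/5b
3) 284.024ms=4/5b +142.012ms=2/5b
4) 426.036ms=6/5b +142.012ms=2/5b
5) 568.047ms=8/5b +142.012ms=2/5b
6) 710.059ms=2b +142.012ms=2/5b
7) 852.071ms=12/5b +142.012ms=2/5b
8) 994.083ms=14/5b +142.012ms=2/5b
9) 1136.095ms=16/5b +142.012ms=2/5b
10) 1278.107ms=18/5b +142.012ms=2/5b
11) 1420.118ms=4b +266.272ms=3/4b
12) 1686.391ms=19/4b +88.757ms=1/4b
13) 1775.148ms=5b +88.757ms=1/4b
14) 1863.905ms=21/4b +88.757ms=1/4b
15) 1952.663ms=11/2b +177.515ms=1/2b
16) 2130.178ms=6b +101.437ms=2/7b
17) 2231.615ms=44/7b +101.437ms=2/7b
18) 2333.052ms=46/7b +101.437ms=2/7b
19) 2434.489ms=48/7b +101.437ms=2/7b
20) 2535.926ms=50/7b +101.437ms=2/7b
21) 2637.363ms=52/7b +101.437ms=2/7b
22) 2738.8ms=54/7b +101.437ms=2/7b
Σ=8b of 8 (169bpm 2/4) — PASS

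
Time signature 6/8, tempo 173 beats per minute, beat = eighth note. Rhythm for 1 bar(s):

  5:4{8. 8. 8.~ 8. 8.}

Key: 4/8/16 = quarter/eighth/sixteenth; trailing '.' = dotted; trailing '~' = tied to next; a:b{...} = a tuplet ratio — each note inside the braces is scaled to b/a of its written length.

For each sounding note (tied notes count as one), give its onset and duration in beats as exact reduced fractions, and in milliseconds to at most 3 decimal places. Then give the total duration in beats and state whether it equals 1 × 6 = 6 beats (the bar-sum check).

1) 0.0ms=0b +416.185ms=6/5b
2) 416.185ms=6/5b +416.185ms=6/5b
3) 832.37ms=12/5b +832.37ms=12/5b
4) 1664.74ms=24/5b +416.185ms=6/5b
Σ=6b of 6 (173bpm 6/8) — PASS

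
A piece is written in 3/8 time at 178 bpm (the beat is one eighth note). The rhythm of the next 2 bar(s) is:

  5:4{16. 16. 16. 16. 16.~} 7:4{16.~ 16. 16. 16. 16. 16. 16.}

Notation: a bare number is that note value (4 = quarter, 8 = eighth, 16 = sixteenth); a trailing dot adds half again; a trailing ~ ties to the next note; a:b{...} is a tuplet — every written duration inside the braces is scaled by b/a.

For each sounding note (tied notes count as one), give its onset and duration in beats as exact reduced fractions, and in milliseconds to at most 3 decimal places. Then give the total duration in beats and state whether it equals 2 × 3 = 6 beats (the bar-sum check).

1) 0.0ms=0b +202.247ms=3/5b
2) 202.247ms=3/5b +202.247ms=3/5b
3) 404.494ms=6/5b +202.247ms=3/5b
4) 606.742ms=9/5b +202.247ms=3/5b
5) 808.989ms=12/5b +491.172ms=51/35b
6) 1300.161ms=27/7b +144.462ms=3/7b
7) 1444.623ms=30/7b +144.462ms=3/7b
8) 1589.085ms=33/7b +144.462ms=3/7b
9) 1733.547ms=36/7b +144.462ms=3/7b
10) 1878.01ms=39/7b +144.462ms=3/7b
Σ=6b of 6 (178bpm 3/8) — PASS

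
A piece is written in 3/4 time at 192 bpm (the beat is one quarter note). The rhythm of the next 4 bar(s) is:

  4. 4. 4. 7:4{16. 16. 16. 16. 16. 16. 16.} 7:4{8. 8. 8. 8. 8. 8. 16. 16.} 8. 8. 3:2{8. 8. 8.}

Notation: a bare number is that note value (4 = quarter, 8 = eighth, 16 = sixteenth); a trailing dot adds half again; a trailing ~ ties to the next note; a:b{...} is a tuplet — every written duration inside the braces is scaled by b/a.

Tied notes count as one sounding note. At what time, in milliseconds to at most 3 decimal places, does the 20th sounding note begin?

note 20 onset = 39/4b = 3046.875ms

1. 0.0ms @ 0 + 468.75ms (3/2)
2. 468.75ms @ 3/2 + 468.75ms (3/2)
3. 937.5ms @ 3 + 468.75ms (3/2)
4. 1406.25ms @ 9/2 + 66.964ms (3/14)
5. 1473.214ms @ 33/7 + 66.964ms (3/14)
6. 1540.179ms @ 69/14 + 66.964ms (3/14)
7. 1607.143ms @ 36/7 + 66.964ms (3/14)
8. 1674.107ms @ 75/14 + 66.964ms (3/14)
9. 1741.071ms @ 39/7 + 66.964ms (3/14)
10. 1808.036ms @ 81/14 + 66.964ms (3/14)
11. 1875.0ms @ 6 + 133.929ms (3/7)
12. 2008.929ms @ 45/7 + 133.929ms (3/7)
13. 2142.857ms @ 48/7 + 133.929ms (3/7)
14. 2276.786ms @ 51/7 + 133.929ms (3/7)
15. 2410.714ms @ 54/7 + 133.929ms (3/7)
16. 2544.643ms @ 57/7 + 133.929ms (3/7)
17. 2678.571ms @ 60/7 + 66.964ms (3/14)
18. 2745.536ms @ 123/14 + 66.964ms (3/14)
19. 2812.5ms @ 9 + 234.375ms (3/4)
20. 3046.875ms @ 39/4 + 234.375ms (3/4)
21. 3281.25ms @ 21/2 + 156.25ms (1/2)
22. 3437.5ms @ 11 + 156.25ms (1/2)
23. 3593.75ms @ 23/2 + 156.25ms (1/2)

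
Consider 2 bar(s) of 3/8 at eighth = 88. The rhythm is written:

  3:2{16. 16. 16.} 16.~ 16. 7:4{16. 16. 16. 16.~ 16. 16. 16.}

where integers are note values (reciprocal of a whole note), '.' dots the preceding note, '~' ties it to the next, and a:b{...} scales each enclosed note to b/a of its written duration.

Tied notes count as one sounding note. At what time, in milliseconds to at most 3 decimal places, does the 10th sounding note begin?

note 10 onset = 39/7b = 3798.701ms

1. 0.0ms @ 0 + 340.909ms (1/2)
2. 340.909ms @ 1/2 + 340.909ms (1/2)
3. 681.818ms @ 1 + 340.909ms (1/2)
4. 1022.727ms @ 3/2 + 1022.727ms (3/2)
5. 2045.455ms @ 3 + 292.208ms (3/7)
6. 2337.662ms @ 24/7 + 292.208ms (3/7)
7. 2629.87ms @ 27/7 + 292.208ms (3/7)
8. 2922.078ms @ 30/7 + 584.416ms (6/7)
9. 3506.494ms @ 36/7 + 292.208ms (3/7)
10. 3798.701ms @ 39/7 + 292.208ms (3/7)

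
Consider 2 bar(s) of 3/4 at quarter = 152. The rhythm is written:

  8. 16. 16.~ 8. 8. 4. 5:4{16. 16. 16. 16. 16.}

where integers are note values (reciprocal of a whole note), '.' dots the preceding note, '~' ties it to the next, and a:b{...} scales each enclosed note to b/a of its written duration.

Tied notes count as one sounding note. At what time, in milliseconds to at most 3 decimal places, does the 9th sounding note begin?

note 9 onset = 27/5b = 2131.579ms

1. 0.0ms @ 0 + 296.053ms (3/4)
2. 296.053ms @ 3/4 + 148.026ms (3/8)
3. 444.079ms @ 9/8 + 444.079ms (9/8)
4. 888.158ms @ 9/4 + 296.053ms (3/4)
5. 1184.211ms @ 3 + 592.105ms (3/2)
6. 1776.316ms @ 9/2 + 118.421ms (3/10)
7. 1894.737ms @ 24/5 + 118.421ms (3/10)
8. 2013.158ms @ 51/10 + 118.421ms (3/10)
9. 2131.579ms @ 27/5 + 118.421ms (3/10)
10. 2250.0ms @ 57/10 + 118.421ms (3/10)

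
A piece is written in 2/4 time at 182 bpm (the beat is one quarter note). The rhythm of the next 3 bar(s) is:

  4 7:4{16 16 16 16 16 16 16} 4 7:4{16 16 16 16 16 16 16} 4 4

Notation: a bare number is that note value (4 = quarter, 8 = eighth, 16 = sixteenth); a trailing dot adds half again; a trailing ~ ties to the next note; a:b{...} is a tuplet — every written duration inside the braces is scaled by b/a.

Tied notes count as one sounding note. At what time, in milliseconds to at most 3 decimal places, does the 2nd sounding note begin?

1. 0.0ms @ 0 + 329.67ms (1)
2. 329.67ms @ 1 + 47.096ms (1/7)
3. 376.766ms @ 8/7 + 47.096ms (1/7)
4. 423.862ms @ 9/7 + 47.096ms (1/7)
5. 470.958ms @ 10/7 + 47.096ms (1/7)
6. 518.053ms @ 11/7 + 47.096ms (1/7)
7. 565.149ms @ 12/7 + 47.096ms (1/7)
8. 612.245ms @ 13/7 + 47.096ms (1/7)
9. 659.341ms @ 2 + 329.67ms (1)
10. 989.011ms @ 3 + 47.096ms (1/7)
11. 1036.107ms @ 22/7 + 47.096ms (1/7)
12. 1083.203ms @ 23/7 + 47.096ms (1/7)
13. 1130.298ms @ 24/7 + 47.096ms (1/7)
14. 1177.394ms @ 25/7 + 47.096ms (1/7)
15. 1224.49ms @ 26/7 + 47.096ms (1/7)
16. 1271.586ms @ 27/7 + 47.096ms (1/7)
17. 1318.681ms @ 4 + 329.67ms (1)
18. 1648.352ms @ 5 + 329.67ms (1)

note 2 onset = 1b = 329.67ms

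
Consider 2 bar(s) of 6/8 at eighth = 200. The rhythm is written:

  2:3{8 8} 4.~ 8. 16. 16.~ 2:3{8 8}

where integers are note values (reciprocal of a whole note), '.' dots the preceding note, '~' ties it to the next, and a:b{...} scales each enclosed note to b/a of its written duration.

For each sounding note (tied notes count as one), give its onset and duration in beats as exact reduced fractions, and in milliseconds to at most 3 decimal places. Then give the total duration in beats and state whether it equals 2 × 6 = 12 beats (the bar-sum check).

1) 0.0ms=0b +450.0ms=3/2b
2) 450.0ms=3/2b +450.0ms=3/2b
3) 900.0ms=3b +1350.0ms=9/2b
4) 2250.0ms=15/2b +225.0ms=3/4b
5) 2475.0ms=33/4b +675.0ms=9/4b
6) 3150.0ms=21/2b +450.0ms=3/2b
Σ=12b of 12 (200bpm 6/8) — PASS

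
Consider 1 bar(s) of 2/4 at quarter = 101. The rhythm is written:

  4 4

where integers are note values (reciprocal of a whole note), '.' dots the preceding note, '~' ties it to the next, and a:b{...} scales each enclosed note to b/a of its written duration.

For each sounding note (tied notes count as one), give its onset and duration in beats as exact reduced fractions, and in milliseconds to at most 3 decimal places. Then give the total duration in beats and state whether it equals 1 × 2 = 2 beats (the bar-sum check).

1) 0.0ms=0b +594.059ms=1b
2) 594.059ms=1b +594.059ms=1b
Σ=2b of 2 (101bpm 2/4) — PASS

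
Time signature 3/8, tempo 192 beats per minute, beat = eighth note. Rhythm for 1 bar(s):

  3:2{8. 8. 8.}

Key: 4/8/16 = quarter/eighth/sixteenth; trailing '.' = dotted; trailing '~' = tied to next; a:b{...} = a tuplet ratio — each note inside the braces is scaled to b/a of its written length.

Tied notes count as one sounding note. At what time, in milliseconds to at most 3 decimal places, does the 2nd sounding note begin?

1. 0.0ms @ 0 + 312.5ms (1)
2. 312.5ms @ 1 + 312.5ms (1)
3. 625.0ms @ 2 + 312.5ms (1)

note 2 onset = 1b = 312.5ms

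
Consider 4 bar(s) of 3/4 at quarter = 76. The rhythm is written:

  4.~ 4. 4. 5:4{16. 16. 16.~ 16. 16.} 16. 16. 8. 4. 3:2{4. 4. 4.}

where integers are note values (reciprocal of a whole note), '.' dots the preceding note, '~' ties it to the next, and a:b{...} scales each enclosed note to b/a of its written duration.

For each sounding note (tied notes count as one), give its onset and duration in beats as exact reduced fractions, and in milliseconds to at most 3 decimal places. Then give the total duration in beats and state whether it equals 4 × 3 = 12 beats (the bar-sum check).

1) 0.0ms=0b +2368.421ms=3b
2) 2368.421ms=3b +1184.211ms=3/2b
3) 3552.632ms=9/2b +236.842ms=3/10b
4) 3789.474ms=24/5b +236.842ms=3/10b
5) 4026.316ms=51/10b +473.684ms=3/5b
6) 4500.0ms=57/10b +236.842ms=3/10b
7) 4736.842ms=6b +296.053ms=3/8b
8) 5032.895ms=51/8b +296.053ms=3/8b
9) 5328.947ms=27/4b +592.105ms=3/4b
10) 5921.053ms=15/2b +1184.211ms=3/2b
11) 7105.263ms=9b +789.474ms=1b
12) 7894.737ms=10b +789.474ms=1b
13) 8684.211ms=11b +789.474ms=1b
Σ=12b of 12 (76bpm 3/4) — PASS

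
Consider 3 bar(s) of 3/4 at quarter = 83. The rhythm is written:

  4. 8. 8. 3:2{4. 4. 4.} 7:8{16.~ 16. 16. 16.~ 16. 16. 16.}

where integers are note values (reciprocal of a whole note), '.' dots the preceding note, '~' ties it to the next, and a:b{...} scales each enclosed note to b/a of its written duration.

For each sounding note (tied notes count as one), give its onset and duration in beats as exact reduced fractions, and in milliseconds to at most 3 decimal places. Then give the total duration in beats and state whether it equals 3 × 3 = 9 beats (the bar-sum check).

1) 0.0ms=0b +1084.337ms=3/2b
2) 1084.337ms=3/2b +542.169ms=3/4b
3) 1626.506ms=9/4b +542.169ms=3/4b
4) 2168.675ms=3b +722.892ms=1b
5) 2891.566ms=4b +722.892ms=1b
6) 3614.458ms=5b +722.892ms=1b
7) 4337.349ms=6b +619.621ms=6/7b
8) 4956.971ms=48/7b +309.811ms=3/7b
9) 5266.781ms=51/7b +619.621ms=6/7b
10) 5886.403ms=57/7b +309.811ms=3/7b
11) 6196.213ms=60/7b +309.811ms=3/7b
Σ=9b of 9 (83bpm 3/4) — PASS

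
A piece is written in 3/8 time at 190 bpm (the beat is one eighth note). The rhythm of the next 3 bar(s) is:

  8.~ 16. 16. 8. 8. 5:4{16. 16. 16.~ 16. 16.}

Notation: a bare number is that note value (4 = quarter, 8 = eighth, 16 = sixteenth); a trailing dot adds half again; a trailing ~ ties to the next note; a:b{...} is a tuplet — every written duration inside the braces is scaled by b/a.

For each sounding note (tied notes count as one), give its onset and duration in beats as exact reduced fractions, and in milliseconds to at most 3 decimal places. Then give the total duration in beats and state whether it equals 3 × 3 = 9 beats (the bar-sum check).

1) 0.0ms=0b +710.526ms=9/4b
2) 710.526ms=9/4b +236.842ms=3/4b
3) 947.368ms=3b +473.684ms=3/2b
4) 1421.053ms=9/2b +473.684ms=3/2b
5) 1894.737ms=6b +189.474ms=3/5b
6) 2084.211ms=33/5b +189.474ms=3/5b
7) 2273.684ms=36/5b +378.947ms=6/5b
8) 2652.632ms=42/5b +189.474ms=3/5b
Σ=9b of 9 (190bpm 3/8) — PASS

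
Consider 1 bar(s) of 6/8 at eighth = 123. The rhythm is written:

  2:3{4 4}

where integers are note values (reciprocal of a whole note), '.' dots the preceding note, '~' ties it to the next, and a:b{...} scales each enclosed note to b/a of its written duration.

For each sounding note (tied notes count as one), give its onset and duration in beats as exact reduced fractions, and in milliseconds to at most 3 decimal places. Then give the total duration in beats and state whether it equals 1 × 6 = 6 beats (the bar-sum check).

1) 0.0ms=0b +1463.415ms=3b
2) 1463.415ms=3b +1463.415ms=3b
Σ=6b of 6 (123bpm 6/8) — PASS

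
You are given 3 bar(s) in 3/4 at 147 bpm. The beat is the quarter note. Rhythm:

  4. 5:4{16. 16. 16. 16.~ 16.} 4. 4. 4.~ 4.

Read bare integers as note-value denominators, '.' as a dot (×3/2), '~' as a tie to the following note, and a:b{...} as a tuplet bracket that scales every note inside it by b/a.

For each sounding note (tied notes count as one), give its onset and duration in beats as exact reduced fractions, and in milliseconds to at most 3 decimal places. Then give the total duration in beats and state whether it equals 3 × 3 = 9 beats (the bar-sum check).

1) 0.0ms=0b +612.245ms=3/2b
2) 612.245ms=3/2b +122.449ms=3/10b
3) 734.694ms=9/5b +122.449ms=3/10b
4) 857.143ms=21/10b +122.449ms=3/10b
5) 979.592ms=12/5b +244.898ms=3/5b
6) 1224.49ms=3b +612.245ms=3/2b
7) 1836.735ms=9/2b +612.245ms=3/2b
8) 2448.98ms=6b +1224.49ms=3b
Σ=9b of 9 (147bpm 3/4) — PASS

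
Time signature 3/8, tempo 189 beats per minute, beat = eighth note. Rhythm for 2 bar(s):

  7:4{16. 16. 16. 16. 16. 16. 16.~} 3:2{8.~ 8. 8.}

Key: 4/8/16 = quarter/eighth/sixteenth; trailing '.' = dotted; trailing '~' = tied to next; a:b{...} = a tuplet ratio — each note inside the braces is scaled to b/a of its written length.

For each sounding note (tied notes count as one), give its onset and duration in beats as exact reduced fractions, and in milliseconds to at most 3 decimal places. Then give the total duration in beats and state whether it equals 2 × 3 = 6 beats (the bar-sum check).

1) 0.0ms=0b +136.054ms=3/7b
2) 136.054ms=3/7b +136.054ms=3/7b
3) 272.109ms=6/7b +136.054ms=3/7b
4) 408.163ms=9/7b +136.054ms=3/7b
5) 544.218ms=12/7b +136.054ms=3/7b
6) 680.272ms=15/7b +136.054ms=3/7b
7) 816.327ms=18/7b +770.975ms=17/7b
8) 1587.302ms=5b +317.46ms=1b
Σ=6b of 6 (189bpm 3/8) — PASS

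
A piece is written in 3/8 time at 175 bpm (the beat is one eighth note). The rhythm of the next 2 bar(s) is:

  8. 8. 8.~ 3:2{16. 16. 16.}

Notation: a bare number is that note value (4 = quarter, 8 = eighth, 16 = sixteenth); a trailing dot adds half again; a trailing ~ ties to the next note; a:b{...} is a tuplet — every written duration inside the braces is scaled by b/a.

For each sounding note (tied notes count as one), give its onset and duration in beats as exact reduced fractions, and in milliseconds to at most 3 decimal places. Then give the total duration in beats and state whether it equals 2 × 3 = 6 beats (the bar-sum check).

1) 0.0ms=0b +514.286ms=3/2b
2) 514.286ms=3/2b +514.286ms=3/2b
3) 1028.571ms=3b +685.714ms=2b
4) 1714.286ms=5b +171.429ms=1/2b
5) 1885.714ms=11/2b +171.429ms=1/2b
Σ=6b of 6 (175bpm 3/8) — PASS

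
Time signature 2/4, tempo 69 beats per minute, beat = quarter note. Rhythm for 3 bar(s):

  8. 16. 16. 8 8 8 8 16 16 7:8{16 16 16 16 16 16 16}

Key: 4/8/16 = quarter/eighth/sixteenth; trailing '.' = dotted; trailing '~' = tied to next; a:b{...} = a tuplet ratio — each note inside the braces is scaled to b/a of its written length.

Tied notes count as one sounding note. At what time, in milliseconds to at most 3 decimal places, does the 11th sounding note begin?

1. 0.0ms @ 0 + 652.174ms (3/4)
2. 652.174ms @ 3/4 + 326.087ms (3/8)
3. 978.261ms @ 9/8 + 326.087ms (3/8)
4. 1304.348ms @ 3/2 + 434.783ms (1/2)
5. 1739.13ms @ 2 + 434.783ms (1/2)
6. 2173.913ms @ 5/2 + 434.783ms (1/2)
7. 2608.696ms @ 3 + 434.783ms (1/2)
8. 3043.478ms @ 7/2 + 217.391ms (1/4)
9. 3260.87ms @ 15/4 + 217.391ms (1/4)
10. 3478.261ms @ 4 + 248.447ms (2/7)
11. 3726.708ms @ 30/7 + 248.447ms (2/7)
12. 3975.155ms @ 32/7 + 248.447ms (2/7)
13. 4223.602ms @ 34/7 + 248.447ms (2/7)
14. 4472.05ms @ 36/7 + 248.447ms (2/7)
15. 4720.497ms @ 38/7 + 248.447ms (2/7)
16. 4968.944ms @ 40/7 + 248.447ms (2/7)

note 11 onset = 30/7b = 3726.708ms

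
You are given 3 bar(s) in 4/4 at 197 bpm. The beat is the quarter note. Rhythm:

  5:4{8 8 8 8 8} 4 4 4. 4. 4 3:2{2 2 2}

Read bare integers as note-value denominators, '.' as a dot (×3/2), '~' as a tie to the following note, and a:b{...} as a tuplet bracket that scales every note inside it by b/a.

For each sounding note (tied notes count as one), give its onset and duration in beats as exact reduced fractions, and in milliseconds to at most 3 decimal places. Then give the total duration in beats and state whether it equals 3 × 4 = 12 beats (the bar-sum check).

1) 0.0ms=0b +121.827ms=2/5b
2) 121.827ms=2/5b +121.827ms=2/5b
3) 243.655ms=4/5b +121.827ms=2/5b
4) 365.482ms=6/5b +121.827ms=2/5b
5) 487.31ms=8/5b +121.827ms=2/5b
6) 609.137ms=2b +304.569ms=1b
7) 913.706ms=3b +304.569ms=1b
8) 1218.274ms=4b +456.853ms=3/2b
9) 1675.127ms=11/2b +456.853ms=3/2b
10) 2131.98ms=7b +304.569ms=1b
11) 2436.548ms=8b +406.091ms=4/3b
12) 2842.64ms=28/3b +406.091ms=4/3b
13) 3248.731ms=32/3b +406.091ms=4/3b
Σ=12b of 12 (197bpm 4/4) — PASS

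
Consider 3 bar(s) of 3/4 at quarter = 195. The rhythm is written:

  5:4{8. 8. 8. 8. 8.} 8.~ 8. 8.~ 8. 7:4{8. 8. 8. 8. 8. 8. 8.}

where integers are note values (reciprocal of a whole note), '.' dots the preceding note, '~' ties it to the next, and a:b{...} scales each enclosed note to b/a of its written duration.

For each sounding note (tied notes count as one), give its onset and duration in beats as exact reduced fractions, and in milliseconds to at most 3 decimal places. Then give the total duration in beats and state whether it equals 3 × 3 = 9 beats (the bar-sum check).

1) 0.0ms=0b +184.615ms=3/5b
2) 184.615ms=3/5b +184.615ms=3/5b
3) 369.231ms=6/5b +184.615ms=3/5b
4) 553.846ms=9/5b +184.615ms=3/5b
5) 738.462ms=12/5b +184.615ms=3/5b
6) 923.077ms=3b +461.538ms=3/2b
7) 1384.615ms=9/2b +461.538ms=3/2b
8) 1846.154ms=6b +131.868ms=3/7b
9) 1978.022ms=45/7b +131.868ms=3/7b
10) 2109.89ms=48/7b +131.868ms=3/7b
11) 2241.758ms=51/7b +131.868ms=3/7b
12) 2373.626ms=54/7b +131.868ms=3/7b
13) 2505.495ms=57/7b +131.868ms=3/7b
14) 2637.363ms=60/7b +131.868ms=3/7b
Σ=9b of 9 (195bpm 3/4) — PASS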